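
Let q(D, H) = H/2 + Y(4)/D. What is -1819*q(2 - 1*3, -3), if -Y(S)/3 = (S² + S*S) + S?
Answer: -387447/2 ≈ -1.9372e+5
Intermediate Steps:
Y(S) = -6*S² - 3*S (Y(S) = -3*((S² + S*S) + S) = -3*((S² + S²) + S) = -3*(2*S² + S) = -3*(S + 2*S²) = -6*S² - 3*S)
q(D, H) = H/2 - 108/D (q(D, H) = H/2 + (-3*4*(1 + 2*4))/D = H*(½) + (-3*4*(1 + 8))/D = H/2 + (-3*4*9)/D = H/2 - 108/D)
-1819*q(2 - 1*3, -3) = -1819*((½)*(-3) - 108/(2 - 1*3)) = -1819*(-3/2 - 108/(2 - 3)) = -1819*(-3/2 - 108/(-1)) = -1819*(-3/2 - 108*(-1)) = -1819*(-3/2 + 108) = -1819*213/2 = -387447/2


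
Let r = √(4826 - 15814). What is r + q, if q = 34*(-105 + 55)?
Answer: -1700 + 2*I*√2747 ≈ -1700.0 + 104.82*I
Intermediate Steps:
r = 2*I*√2747 (r = √(-10988) = 2*I*√2747 ≈ 104.82*I)
q = -1700 (q = 34*(-50) = -1700)
r + q = 2*I*√2747 - 1700 = -1700 + 2*I*√2747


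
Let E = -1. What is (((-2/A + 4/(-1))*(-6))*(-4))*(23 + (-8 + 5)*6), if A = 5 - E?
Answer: -520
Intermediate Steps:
A = 6 (A = 5 - 1*(-1) = 5 + 1 = 6)
(((-2/A + 4/(-1))*(-6))*(-4))*(23 + (-8 + 5)*6) = (((-2/6 + 4/(-1))*(-6))*(-4))*(23 + (-8 + 5)*6) = (((-2*⅙ + 4*(-1))*(-6))*(-4))*(23 - 3*6) = (((-⅓ - 4)*(-6))*(-4))*(23 - 18) = (-13/3*(-6)*(-4))*5 = (26*(-4))*5 = -104*5 = -520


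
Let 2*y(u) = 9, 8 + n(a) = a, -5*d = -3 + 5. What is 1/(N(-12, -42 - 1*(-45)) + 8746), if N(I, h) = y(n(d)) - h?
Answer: 2/17495 ≈ 0.00011432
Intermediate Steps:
d = -⅖ (d = -(-3 + 5)/5 = -⅕*2 = -⅖ ≈ -0.40000)
n(a) = -8 + a
y(u) = 9/2 (y(u) = (½)*9 = 9/2)
N(I, h) = 9/2 - h
1/(N(-12, -42 - 1*(-45)) + 8746) = 1/((9/2 - (-42 - 1*(-45))) + 8746) = 1/((9/2 - (-42 + 45)) + 8746) = 1/((9/2 - 1*3) + 8746) = 1/((9/2 - 3) + 8746) = 1/(3/2 + 8746) = 1/(17495/2) = 2/17495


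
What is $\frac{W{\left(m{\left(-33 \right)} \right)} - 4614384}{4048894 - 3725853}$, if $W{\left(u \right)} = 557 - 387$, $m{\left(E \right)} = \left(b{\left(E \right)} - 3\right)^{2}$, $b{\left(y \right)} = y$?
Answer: $- \frac{4614214}{323041} \approx -14.284$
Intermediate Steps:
$m{\left(E \right)} = \left(-3 + E\right)^{2}$ ($m{\left(E \right)} = \left(E - 3\right)^{2} = \left(-3 + E\right)^{2}$)
$W{\left(u \right)} = 170$
$\frac{W{\left(m{\left(-33 \right)} \right)} - 4614384}{4048894 - 3725853} = \frac{170 - 4614384}{4048894 - 3725853} = - \frac{4614214}{323041}$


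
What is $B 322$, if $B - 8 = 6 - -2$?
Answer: $5152$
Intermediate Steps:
$B = 16$ ($B = 8 + \left(6 - -2\right) = 8 + \left(6 + 2\right) = 8 + 8 = 16$)
$B 322 = 16 \cdot 322 = 5152$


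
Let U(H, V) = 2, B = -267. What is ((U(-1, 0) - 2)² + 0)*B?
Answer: 0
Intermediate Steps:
((U(-1, 0) - 2)² + 0)*B = ((2 - 2)² + 0)*(-267) = (0² + 0)*(-267) = (0 + 0)*(-267) = 0*(-267) = 0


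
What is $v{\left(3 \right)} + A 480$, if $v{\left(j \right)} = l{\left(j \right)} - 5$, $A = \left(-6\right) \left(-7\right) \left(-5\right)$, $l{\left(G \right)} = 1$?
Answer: $-100804$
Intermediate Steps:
$A = -210$ ($A = 42 \left(-5\right) = -210$)
$v{\left(j \right)} = -4$ ($v{\left(j \right)} = 1 - 5 = -4$)
$v{\left(3 \right)} + A 480 = -4 - 100800 = -100804$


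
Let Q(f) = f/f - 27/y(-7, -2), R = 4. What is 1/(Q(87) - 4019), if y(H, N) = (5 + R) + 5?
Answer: -14/56279 ≈ -0.00024876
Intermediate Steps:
y(H, N) = 14 (y(H, N) = (5 + 4) + 5 = 9 + 5 = 14)
Q(f) = -13/14 (Q(f) = f/f - 27/14 = 1 - 27*1/14 = 1 - 27/14 = -13/14)
1/(Q(87) - 4019) = 1/(-13/14 - 4019) = 1/(-56279/14) = -14/56279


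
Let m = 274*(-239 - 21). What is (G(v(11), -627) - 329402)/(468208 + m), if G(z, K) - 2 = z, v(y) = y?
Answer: -329389/396968 ≈ -0.82976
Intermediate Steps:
m = -71240 (m = 274*(-260) = -71240)
G(z, K) = 2 + z
(G(v(11), -627) - 329402)/(468208 + m) = ((2 + 11) - 329402)/(468208 - 71240) = (13 - 329402)/396968 = -329389*1/396968 = -329389/396968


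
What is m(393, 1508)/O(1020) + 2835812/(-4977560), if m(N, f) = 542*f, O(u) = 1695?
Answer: 29025230563/60264030 ≈ 481.63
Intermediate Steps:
m(393, 1508)/O(1020) + 2835812/(-4977560) = (542*1508)/1695 + 2835812/(-4977560) = 817336*(1/1695) + 2835812*(-1/4977560) = 817336/1695 - 101279/177770 = 29025230563/60264030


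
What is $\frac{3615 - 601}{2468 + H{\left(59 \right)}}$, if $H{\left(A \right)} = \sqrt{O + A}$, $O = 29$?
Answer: $\frac{929819}{761367} - \frac{1507 \sqrt{22}}{1522734} \approx 1.2166$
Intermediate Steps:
$H{\left(A \right)} = \sqrt{29 + A}$
$\frac{3615 - 601}{2468 + H{\left(59 \right)}} = \frac{3615 - 601}{2468 + \sqrt{29 + 59}} = \frac{3014}{2468 + \sqrt{88}} = \frac{3014}{2468 + 2 \sqrt{22}}$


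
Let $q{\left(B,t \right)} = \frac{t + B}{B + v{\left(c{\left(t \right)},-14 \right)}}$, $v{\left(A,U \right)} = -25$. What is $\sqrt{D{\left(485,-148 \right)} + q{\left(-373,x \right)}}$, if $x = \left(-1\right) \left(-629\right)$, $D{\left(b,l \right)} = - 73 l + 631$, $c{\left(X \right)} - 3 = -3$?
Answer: $\frac{\sqrt{452811963}}{199} \approx 106.93$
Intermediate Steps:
$c{\left(X \right)} = 0$ ($c{\left(X \right)} = 3 - 3 = 0$)
$D{\left(b,l \right)} = 631 - 73 l$
$x = 629$
$q{\left(B,t \right)} = \frac{B + t}{-25 + B}$ ($q{\left(B,t \right)} = \frac{t + B}{B - 25} = \frac{B + t}{-25 + B}$)
$\sqrt{D{\left(485,-148 \right)} + q{\left(-373,x \right)}} = \sqrt{\left(631 - -10804\right) + \frac{-373 + 629}{-25 - 373}} = \sqrt{\left(631 + 10804\right) + \frac{1}{-398} \cdot 256} = \sqrt{11435 - \frac{128}{199}} = \sqrt{\frac{2275437}{199}} = \frac{\sqrt{452811963}}{199}$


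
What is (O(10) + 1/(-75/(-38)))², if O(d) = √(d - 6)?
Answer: 35344/5625 ≈ 6.2834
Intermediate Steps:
O(d) = √(-6 + d)
(O(10) + 1/(-75/(-38)))² = (√(-6 + 10) + 1/(-75/(-38)))² = (√4 + 1/(-75*(-1/38)))² = (2 + 1/(75/38))² = (2 + 38/75)² = (188/75)² = 35344/5625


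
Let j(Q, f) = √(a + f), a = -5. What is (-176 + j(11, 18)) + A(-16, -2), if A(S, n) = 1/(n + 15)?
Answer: -2287/13 + √13 ≈ -172.32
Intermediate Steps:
A(S, n) = 1/(15 + n)
j(Q, f) = √(-5 + f)
(-176 + j(11, 18)) + A(-16, -2) = (-176 + √(-5 + 18)) + 1/(15 - 2) = (-176 + √13) + 1/13 = -2287/13 + √13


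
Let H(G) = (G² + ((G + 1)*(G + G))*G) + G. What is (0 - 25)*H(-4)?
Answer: 2100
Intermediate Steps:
H(G) = G + G² + 2*G²*(1 + G) (H(G) = (G² + ((1 + G)*(2*G))*G) + G = (G² + (2*G*(1 + G))*G) + G = (G² + 2*G²*(1 + G)) + G = G + G² + 2*G²*(1 + G))
(0 - 25)*H(-4) = (0 - 25)*(-4*(1 + 2*(-4)² + 3*(-4))) = -(-100)*(1 + 2*16 - 12) = -(-100)*(1 + 32 - 12) = -(-100)*21 = -25*(-84) = 2100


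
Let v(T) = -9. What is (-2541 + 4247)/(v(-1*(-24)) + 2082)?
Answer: 1706/2073 ≈ 0.82296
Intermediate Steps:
(-2541 + 4247)/(v(-1*(-24)) + 2082) = (-2541 + 4247)/(-9 + 2082) = 1706/2073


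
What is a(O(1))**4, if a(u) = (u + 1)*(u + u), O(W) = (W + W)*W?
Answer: 20736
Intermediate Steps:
O(W) = 2*W**2 (O(W) = (2*W)*W = 2*W**2)
a(u) = 2*u*(1 + u) (a(u) = (1 + u)*(2*u) = 2*u*(1 + u))
a(O(1))**4 = (2*(2*1**2)*(1 + 2*1**2))**4 = (2*(2*1)*(1 + 2*1))**4 = (2*2*(1 + 2))**4 = (2*2*3)**4 = 12**4 = 20736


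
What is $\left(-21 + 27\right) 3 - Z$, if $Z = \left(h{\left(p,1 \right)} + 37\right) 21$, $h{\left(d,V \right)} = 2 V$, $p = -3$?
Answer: $-801$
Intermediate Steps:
$Z = 819$ ($Z = \left(2 \cdot 1 + 37\right) 21 = \left(2 + 37\right) 21 = 39 \cdot 21 = 819$)
$\left(-21 + 27\right) 3 - Z = \left(-21 + 27\right) 3 - 819 = 6 \cdot 3 - 819 = 18 - 819 = -801$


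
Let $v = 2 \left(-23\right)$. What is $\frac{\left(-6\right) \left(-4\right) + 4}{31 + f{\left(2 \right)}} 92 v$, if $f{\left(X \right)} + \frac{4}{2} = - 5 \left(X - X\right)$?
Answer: $- \frac{118496}{29} \approx -4086.1$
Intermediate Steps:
$f{\left(X \right)} = -2$ ($f{\left(X \right)} = -2 - 5 \left(X - X\right) = -2 - 0 = -2 + 0 = -2$)
$v = -46$
$\frac{\left(-6\right) \left(-4\right) + 4}{31 + f{\left(2 \right)}} 92 v = \frac{\left(-6\right) \left(-4\right) + 4}{31 - 2} \cdot 92 \left(-46\right) = \frac{24 + 4}{29} \cdot 92 \left(-46\right) = 28 \cdot \frac{1}{29} \cdot 92 \left(-46\right) = \frac{28}{29} \cdot 92 \left(-46\right) = \frac{2576}{29} \left(-46\right) = - \frac{118496}{29}$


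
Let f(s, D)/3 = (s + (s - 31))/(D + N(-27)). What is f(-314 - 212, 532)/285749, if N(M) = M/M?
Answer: -3249/152304217 ≈ -2.1332e-5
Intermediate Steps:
N(M) = 1
f(s, D) = 3*(-31 + 2*s)/(1 + D) (f(s, D) = 3*((s + (s - 31))/(D + 1)) = 3*((s + (-31 + s))/(1 + D)) = 3*((-31 + 2*s)/(1 + D)) = 3*(-31 + 2*s)/(1 + D))
f(-314 - 212, 532)/285749 = (3*(-31 + 2*(-314 - 212))/(1 + 532))/285749 = (3*(-31 + 2*(-526))/533)*(1/285749) = (3*(1/533)*(-31 - 1052))*(1/285749) = (3*(1/533)*(-1083))*(1/285749) = -3249/533*1/285749 = -3249/152304217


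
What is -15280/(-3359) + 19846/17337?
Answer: 331572074/58234983 ≈ 5.6937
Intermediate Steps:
-15280/(-3359) + 19846/17337 = -15280*(-1/3359) + 19846*(1/17337) = 15280/3359 + 19846/17337 = 331572074/58234983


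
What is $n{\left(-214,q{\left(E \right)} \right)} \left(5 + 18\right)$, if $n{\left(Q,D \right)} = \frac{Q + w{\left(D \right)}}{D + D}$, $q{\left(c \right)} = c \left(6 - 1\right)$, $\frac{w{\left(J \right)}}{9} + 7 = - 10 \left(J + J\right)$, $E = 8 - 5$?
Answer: $- \frac{68471}{30} \approx -2282.4$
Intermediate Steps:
$E = 3$ ($E = 8 - 5 = 3$)
$w{\left(J \right)} = -63 - 180 J$ ($w{\left(J \right)} = -63 + 9 \left(- 10 \left(J + J\right)\right) = -63 + 9 \left(- 10 \cdot 2 J\right) = -63 + 9 \left(- 20 J\right) = -63 - 180 J$)
$q{\left(c \right)} = 5 c$ ($q{\left(c \right)} = c 5 = 5 c$)
$n{\left(Q,D \right)} = \frac{-63 + Q - 180 D}{2 D}$ ($n{\left(Q,D \right)} = \frac{Q - \left(63 + 180 D\right)}{D + D} = \frac{-63 + Q - 180 D}{2 D}$)
$n{\left(-214,q{\left(E \right)} \right)} \left(5 + 18\right) = \frac{-63 - 214 - 180 \cdot 5 \cdot 3}{2 \cdot 5 \cdot 3} \left(5 + 18\right) = \frac{-63 - 214 - 2700}{2 \cdot 15} \cdot 23 = \frac{1}{2} \cdot \frac{1}{15} \left(-63 - 214 - 2700\right) 23 = \frac{1}{2} \cdot \frac{1}{15} \left(-2977\right) 23 = \left(- \frac{2977}{30}\right) 23 = - \frac{68471}{30}$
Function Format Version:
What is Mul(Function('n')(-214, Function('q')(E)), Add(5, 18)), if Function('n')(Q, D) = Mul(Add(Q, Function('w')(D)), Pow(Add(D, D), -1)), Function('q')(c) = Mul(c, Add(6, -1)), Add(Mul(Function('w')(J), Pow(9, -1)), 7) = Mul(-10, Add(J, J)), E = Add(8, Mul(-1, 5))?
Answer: Rational(-68471, 30) ≈ -2282.4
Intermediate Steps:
E = 3 (E = Add(8, -5) = 3)
Function('w')(J) = Add(-63, Mul(-180, J)) (Function('w')(J) = Add(-63, Mul(9, Mul(-10, Add(J, J)))) = Add(-63, Mul(9, Mul(-10, Mul(2, J)))) = Add(-63, Mul(9, Mul(-20, J))) = Add(-63, Mul(-180, J)))
Function('q')(c) = Mul(5, c) (Function('q')(c) = Mul(c, 5) = Mul(5, c))
Function('n')(Q, D) = Mul(Rational(1, 2), Pow(D, -1), Add(-63, Q, Mul(-180, D))) (Function('n')(Q, D) = Mul(Add(Q, Add(-63, Mul(-180, D))), Pow(Add(D, D), -1)) = Mul(Add(-63, Q, Mul(-180, D)), Pow(Mul(2, D), -1)) = Mul(Add(-63, Q, Mul(-180, D)), Mul(Rational(1, 2), Pow(D, -1))) = Mul(Rational(1, 2), Pow(D, -1), Add(-63, Q, Mul(-180, D))))
Mul(Function('n')(-214, Function('q')(E)), Add(5, 18)) = Mul(Mul(Rational(1, 2), Pow(Mul(5, 3), -1), Add(-63, -214, Mul(-180, Mul(5, 3)))), Add(5, 18)) = Mul(Mul(Rational(1, 2), Pow(15, -1), Add(-63, -214, Mul(-180, 15))), 23) = Mul(Mul(Rational(1, 2), Rational(1, 15), Add(-63, -214, -2700)), 23) = Mul(Mul(Rational(1, 2), Rational(1, 15), -2977), 23) = Mul(Rational(-2977, 30), 23) = Rational(-68471, 30)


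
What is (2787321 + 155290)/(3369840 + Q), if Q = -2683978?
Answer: 2942611/685862 ≈ 4.2904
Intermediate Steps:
(2787321 + 155290)/(3369840 + Q) = (2787321 + 155290)/(3369840 - 2683978) = 2942611/685862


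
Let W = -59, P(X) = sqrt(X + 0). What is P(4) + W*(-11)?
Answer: 651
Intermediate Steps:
P(X) = sqrt(X)
P(4) + W*(-11) = sqrt(4) - 59*(-11) = 2 + 649 = 651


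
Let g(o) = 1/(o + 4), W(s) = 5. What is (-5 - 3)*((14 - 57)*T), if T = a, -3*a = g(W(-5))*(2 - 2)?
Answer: 0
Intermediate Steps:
g(o) = 1/(4 + o)
a = 0 (a = -(2 - 2)/(3*(4 + 5)) = -0/(3*9) = -0/27 = -⅓*0 = 0)
T = 0
(-5 - 3)*((14 - 57)*T) = (-5 - 3)*((14 - 57)*0) = -(-344)*0 = -8*0 = 0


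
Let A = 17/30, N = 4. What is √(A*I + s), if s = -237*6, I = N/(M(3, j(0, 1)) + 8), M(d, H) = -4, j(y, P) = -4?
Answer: I*√1279290/30 ≈ 37.702*I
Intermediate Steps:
A = 17/30 (A = 17*(1/30) = 17/30 ≈ 0.56667)
I = 1 (I = 4/(-4 + 8) = 4/4 = 4*(¼) = 1)
s = -1422
√(A*I + s) = √((17/30)*1 - 1422) = √(17/30 - 1422) = √(-42643/30) = I*√1279290/30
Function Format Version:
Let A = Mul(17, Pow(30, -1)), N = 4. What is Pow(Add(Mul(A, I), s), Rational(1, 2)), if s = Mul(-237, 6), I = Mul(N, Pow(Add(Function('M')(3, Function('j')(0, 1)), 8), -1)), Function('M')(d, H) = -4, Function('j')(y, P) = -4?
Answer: Mul(Rational(1, 30), I, Pow(1279290, Rational(1, 2))) ≈ Mul(37.702, I)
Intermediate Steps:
A = Rational(17, 30) (A = Mul(17, Rational(1, 30)) = Rational(17, 30) ≈ 0.56667)
I = 1 (I = Mul(4, Pow(Add(-4, 8), -1)) = Mul(4, Pow(4, -1)) = Mul(4, Rational(1, 4)) = 1)
s = -1422
Pow(Add(Mul(A, I), s), Rational(1, 2)) = Pow(Add(Mul(Rational(17, 30), 1), -1422), Rational(1, 2)) = Pow(Add(Rational(17, 30), -1422), Rational(1, 2)) = Pow(Rational(-42643, 30), Rational(1, 2)) = Mul(Rational(1, 30), I, Pow(1279290, Rational(1, 2)))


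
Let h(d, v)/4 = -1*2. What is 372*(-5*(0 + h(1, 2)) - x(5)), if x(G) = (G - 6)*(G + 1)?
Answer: 17112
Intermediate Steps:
h(d, v) = -8 (h(d, v) = 4*(-1*2) = 4*(-2) = -8)
x(G) = (1 + G)*(-6 + G) (x(G) = (-6 + G)*(1 + G) = (1 + G)*(-6 + G))
372*(-5*(0 + h(1, 2)) - x(5)) = 372*(-5*(0 - 8) - (-6 + 5**2 - 5*5)) = 372*(-5*(-8) - (-6 + 25 - 25)) = 372*(40 - 1*(-6)) = 372*(40 + 6) = 372*46 = 17112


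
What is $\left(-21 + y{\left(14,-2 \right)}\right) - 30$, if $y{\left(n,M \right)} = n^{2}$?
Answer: $145$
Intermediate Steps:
$\left(-21 + y{\left(14,-2 \right)}\right) - 30 = \left(-21 + 14^{2}\right) - 30 = \left(-21 + 196\right) - 30 = 175 - 30 = 145$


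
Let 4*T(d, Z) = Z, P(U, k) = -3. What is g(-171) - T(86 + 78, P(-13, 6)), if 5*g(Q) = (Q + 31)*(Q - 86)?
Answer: 28787/4 ≈ 7196.8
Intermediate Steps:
T(d, Z) = Z/4
g(Q) = (-86 + Q)*(31 + Q)/5 (g(Q) = ((Q + 31)*(Q - 86))/5 = ((31 + Q)*(-86 + Q))/5 = ((-86 + Q)*(31 + Q))/5 = (-86 + Q)*(31 + Q)/5)
g(-171) - T(86 + 78, P(-13, 6)) = (-2666/5 - 11*(-171) + (1/5)*(-171)**2) - (-3)/4 = (-2666/5 + 1881 + (1/5)*29241) - 1*(-3/4) = (-2666/5 + 1881 + 29241/5) + 3/4 = 7196 + 3/4 = 28787/4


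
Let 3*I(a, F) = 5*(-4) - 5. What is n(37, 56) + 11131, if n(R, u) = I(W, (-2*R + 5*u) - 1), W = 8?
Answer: 33368/3 ≈ 11123.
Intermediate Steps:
I(a, F) = -25/3 (I(a, F) = (5*(-4) - 5)/3 = (-20 - 5)/3 = (⅓)*(-25) = -25/3)
n(R, u) = -25/3
n(37, 56) + 11131 = -25/3 + 11131 = 33368/3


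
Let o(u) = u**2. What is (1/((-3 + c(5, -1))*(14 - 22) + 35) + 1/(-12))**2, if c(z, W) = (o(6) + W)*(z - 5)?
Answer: 2209/501264 ≈ 0.0044069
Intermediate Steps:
c(z, W) = (-5 + z)*(36 + W) (c(z, W) = (6**2 + W)*(z - 5) = (36 + W)*(-5 + z) = (-5 + z)*(36 + W))
(1/((-3 + c(5, -1))*(14 - 22) + 35) + 1/(-12))**2 = (1/((-3 + (-180 - 5*(-1) + 36*5 - 1*5))*(14 - 22) + 35) + 1/(-12))**2 = (1/((-3 + (-180 + 5 + 180 - 5))*(-8) + 35) - 1/12)**2 = (1/((-3 + 0)*(-8) + 35) - 1/12)**2 = (1/(-3*(-8) + 35) - 1/12)**2 = (1/(24 + 35) - 1/12)**2 = (1/59 - 1/12)**2 = (-47/708)**2 = 2209/501264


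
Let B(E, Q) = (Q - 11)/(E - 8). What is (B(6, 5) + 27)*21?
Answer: 630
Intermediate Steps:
B(E, Q) = (-11 + Q)/(-8 + E)
(B(6, 5) + 27)*21 = ((-11 + 5)/(-8 + 6) + 27)*21 = (-6/(-2) + 27)*21 = (-½*(-6) + 27)*21 = (3 + 27)*21 = 30*21 = 630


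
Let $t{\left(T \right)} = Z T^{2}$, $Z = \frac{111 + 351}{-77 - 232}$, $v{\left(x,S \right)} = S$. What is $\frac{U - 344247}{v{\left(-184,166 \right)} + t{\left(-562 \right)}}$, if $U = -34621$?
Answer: $\frac{19511702}{24311439} \approx 0.80257$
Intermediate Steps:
$Z = - \frac{154}{103}$ ($Z = \frac{462}{-309} = 462 \left(- \frac{1}{309}\right) = - \frac{154}{103} \approx -1.4951$)
$t{\left(T \right)} = - \frac{154 T^{2}}{103}$
$\frac{U - 344247}{v{\left(-184,166 \right)} + t{\left(-562 \right)}} = \frac{-34621 - 344247}{166 - \frac{154 \left(-562\right)^{2}}{103}} = - \frac{378868}{166 - \frac{48639976}{103}} = - \frac{378868}{- \frac{48622878}{103}} = \left(-378868\right) \left(- \frac{103}{48622878}\right) = \frac{19511702}{24311439}$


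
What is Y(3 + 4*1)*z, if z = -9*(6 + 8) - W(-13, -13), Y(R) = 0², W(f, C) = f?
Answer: 0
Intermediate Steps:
Y(R) = 0
z = -113 (z = -9*(6 + 8) - 1*(-13) = -9*14 + 13 = -126 + 13 = -113)
Y(3 + 4*1)*z = 0*(-113) = 0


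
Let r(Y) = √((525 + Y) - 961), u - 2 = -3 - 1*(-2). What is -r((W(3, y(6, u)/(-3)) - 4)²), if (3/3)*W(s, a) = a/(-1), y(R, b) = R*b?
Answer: -12*I*√3 ≈ -20.785*I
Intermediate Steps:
u = 1 (u = 2 + (-3 - 1*(-2)) = 2 + (-3 + 2) = 2 - 1 = 1)
W(s, a) = -a (W(s, a) = a/(-1) = a*(-1) = -a)
r(Y) = √(-436 + Y)
-r((W(3, y(6, u)/(-3)) - 4)²) = -√(-436 + (-6*1/(-3) - 4)²) = -√(-436 + (-6*(-1)/3 - 4)²) = -√(-436 + (-1*(-2) - 4)²) = -√(-436 + (2 - 4)²) = -√(-436 + (-2)²) = -√(-436 + 4) = -√(-432) = -12*I*√3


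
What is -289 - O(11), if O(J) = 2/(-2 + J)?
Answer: -2603/9 ≈ -289.22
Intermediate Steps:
O(J) = 2/(-2 + J)
-289 - O(11) = -289 - 2/(-2 + 11) = -289 - 2/9 = -2603/9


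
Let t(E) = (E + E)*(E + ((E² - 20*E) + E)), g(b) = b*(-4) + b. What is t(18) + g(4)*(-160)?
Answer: 1920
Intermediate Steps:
g(b) = -3*b (g(b) = -4*b + b = -3*b)
t(E) = 2*E*(E² - 18*E) (t(E) = (2*E)*(E + (E² - 19*E)) = (2*E)*(E² - 18*E) = 2*E*(E² - 18*E))
t(18) + g(4)*(-160) = 2*18²*(-18 + 18) - 3*4*(-160) = 2*324*0 - 12*(-160) = 0 + 1920 = 1920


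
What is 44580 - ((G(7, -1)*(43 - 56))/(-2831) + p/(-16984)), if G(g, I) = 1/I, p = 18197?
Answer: 2143534100819/48081704 ≈ 44581.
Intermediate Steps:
44580 - ((G(7, -1)*(43 - 56))/(-2831) + p/(-16984)) = 44580 - (((43 - 56)/(-1))/(-2831) + 18197/(-16984)) = 44580 - (-1*(-13)*(-1/2831) + 18197*(-1/16984)) = 44580 - (13*(-1/2831) - 18197/16984) = 44580 - (-13/2831 - 18197/16984) = 44580 - 1*(-51736499/48081704) = 44580 + 51736499/48081704 = 2143534100819/48081704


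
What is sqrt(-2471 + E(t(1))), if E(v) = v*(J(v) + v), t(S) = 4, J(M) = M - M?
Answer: I*sqrt(2455) ≈ 49.548*I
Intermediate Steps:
J(M) = 0
E(v) = v**2 (E(v) = v*(0 + v) = v*v = v**2)
sqrt(-2471 + E(t(1))) = sqrt(-2471 + 4**2) = sqrt(-2471 + 16) = sqrt(-2455) = I*sqrt(2455)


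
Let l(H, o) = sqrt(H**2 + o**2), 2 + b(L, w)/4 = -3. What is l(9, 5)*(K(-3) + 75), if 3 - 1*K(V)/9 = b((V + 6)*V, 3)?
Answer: 282*sqrt(106) ≈ 2903.4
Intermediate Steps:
b(L, w) = -20 (b(L, w) = -8 + 4*(-3) = -8 - 12 = -20)
K(V) = 207 (K(V) = 27 - 9*(-20) = 27 + 180 = 207)
l(9, 5)*(K(-3) + 75) = sqrt(9**2 + 5**2)*(207 + 75) = sqrt(81 + 25)*282 = sqrt(106)*282 = 282*sqrt(106)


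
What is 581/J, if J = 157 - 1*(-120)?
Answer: 581/277 ≈ 2.0975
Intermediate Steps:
J = 277 (J = 157 + 120 = 277)
581/J = 581/277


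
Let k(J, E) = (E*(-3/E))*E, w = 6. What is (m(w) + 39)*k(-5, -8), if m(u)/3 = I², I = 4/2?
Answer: 1224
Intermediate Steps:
k(J, E) = -3*E
I = 2 (I = 4*(½) = 2)
m(u) = 12 (m(u) = 3*2² = 3*4 = 12)
(m(w) + 39)*k(-5, -8) = (12 + 39)*(-3*(-8)) = 51*24 = 1224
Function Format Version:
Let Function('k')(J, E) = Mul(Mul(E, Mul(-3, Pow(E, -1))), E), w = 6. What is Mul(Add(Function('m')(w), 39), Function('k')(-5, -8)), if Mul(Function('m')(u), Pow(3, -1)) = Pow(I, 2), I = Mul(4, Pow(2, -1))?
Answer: 1224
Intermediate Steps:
Function('k')(J, E) = Mul(-3, E)
I = 2 (I = Mul(4, Rational(1, 2)) = 2)
Function('m')(u) = 12 (Function('m')(u) = Mul(3, Pow(2, 2)) = Mul(3, 4) = 12)
Mul(Add(Function('m')(w), 39), Function('k')(-5, -8)) = Mul(Add(12, 39), Mul(-3, -8)) = Mul(51, 24) = 1224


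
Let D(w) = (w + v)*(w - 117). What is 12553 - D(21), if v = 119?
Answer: 25993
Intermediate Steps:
D(w) = (-117 + w)*(119 + w) (D(w) = (w + 119)*(w - 117) = (119 + w)*(-117 + w) = (-117 + w)*(119 + w))
12553 - D(21) = 12553 - (-13923 + 21² + 2*21) = 12553 - (-13923 + 441 + 42) = 12553 - 1*(-13440) = 12553 + 13440 = 25993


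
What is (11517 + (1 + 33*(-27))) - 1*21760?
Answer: -11133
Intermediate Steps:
(11517 + (1 + 33*(-27))) - 1*21760 = (11517 + (1 - 891)) - 21760 = (11517 - 890) - 21760 = 10627 - 21760 = -11133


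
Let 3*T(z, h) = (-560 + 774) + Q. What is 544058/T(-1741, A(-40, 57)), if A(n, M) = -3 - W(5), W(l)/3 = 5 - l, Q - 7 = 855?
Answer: 816087/538 ≈ 1516.9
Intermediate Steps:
Q = 862 (Q = 7 + 855 = 862)
W(l) = 15 - 3*l (W(l) = 3*(5 - l) = 15 - 3*l)
A(n, M) = -3 (A(n, M) = -3 - (15 - 3*5) = -3 - (15 - 15) = -3 - 1*0 = -3 + 0 = -3)
T(z, h) = 1076/3 (T(z, h) = ((-560 + 774) + 862)/3 = (214 + 862)/3 = (1/3)*1076 = 1076/3)
544058/T(-1741, A(-40, 57)) = 544058/(1076/3) = 544058*(3/1076) = 816087/538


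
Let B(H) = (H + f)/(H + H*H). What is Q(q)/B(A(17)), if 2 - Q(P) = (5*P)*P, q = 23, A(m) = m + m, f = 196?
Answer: -314517/23 ≈ -13675.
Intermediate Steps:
A(m) = 2*m
B(H) = (196 + H)/(H + H²) (B(H) = (H + 196)/(H + H*H) = (196 + H)/(H + H²))
Q(P) = 2 - 5*P² (Q(P) = 2 - 5*P*P = 2 - 5*P²)
Q(q)/B(A(17)) = (2 - 5*23²)/(((196 + 2*17)/(((2*17))*(1 + 2*17)))) = (2 - 5*529)/(((196 + 34)/(34*(1 + 34)))) = (2 - 2645)/(((1/34)*230/35)) = -2643/((1/34)*(1/35)*230) = -2643/23/119 = -2643*119/23 = -314517/23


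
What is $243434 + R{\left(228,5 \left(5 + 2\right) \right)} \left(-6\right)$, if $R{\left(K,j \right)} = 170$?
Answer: $242414$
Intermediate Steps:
$243434 + R{\left(228,5 \left(5 + 2\right) \right)} \left(-6\right) = 243434 + 170 \left(-6\right) = 243434 - 1020 = 242414$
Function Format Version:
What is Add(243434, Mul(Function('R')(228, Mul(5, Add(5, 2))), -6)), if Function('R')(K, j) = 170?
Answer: 242414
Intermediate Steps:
Add(243434, Mul(Function('R')(228, Mul(5, Add(5, 2))), -6)) = Add(243434, Mul(170, -6)) = Add(243434, -1020) = 242414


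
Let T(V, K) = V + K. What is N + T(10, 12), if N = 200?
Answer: 222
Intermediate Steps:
T(V, K) = K + V
N + T(10, 12) = 200 + (12 + 10) = 200 + 22 = 222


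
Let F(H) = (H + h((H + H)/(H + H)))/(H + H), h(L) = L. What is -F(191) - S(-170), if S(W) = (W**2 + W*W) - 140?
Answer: -11013156/191 ≈ -57661.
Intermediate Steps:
S(W) = -140 + 2*W**2 (S(W) = (W**2 + W**2) - 140 = 2*W**2 - 140 = -140 + 2*W**2)
F(H) = (1 + H)/(2*H) (F(H) = (H + (H + H)/(H + H))/(H + H) = (H + (2*H)/((2*H)))/((2*H)) = (H + (2*H)*(1/(2*H)))*(1/(2*H)) = (H + 1)*(1/(2*H)) = (1 + H)*(1/(2*H)) = (1 + H)/(2*H))
-F(191) - S(-170) = -(1 + 191)/(2*191) - (-140 + 2*(-170)**2) = -192/(2*191) - (-140 + 2*28900) = -1*96/191 - (-140 + 57800) = -96/191 - 1*57660 = -96/191 - 57660 = -11013156/191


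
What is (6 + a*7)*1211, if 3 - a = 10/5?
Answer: 15743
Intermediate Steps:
a = 1 (a = 3 - 10/5 = 3 - 1*2 = 3 - 2 = 1)
(6 + a*7)*1211 = (6 + 1*7)*1211 = (6 + 7)*1211 = 13*1211 = 15743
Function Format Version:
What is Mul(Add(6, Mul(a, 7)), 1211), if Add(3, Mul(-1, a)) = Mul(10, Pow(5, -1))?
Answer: 15743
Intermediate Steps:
a = 1 (a = Add(3, Mul(-1, Mul(10, Pow(5, -1)))) = Add(3, Mul(-1, Mul(10, Rational(1, 5)))) = Add(3, Mul(-1, 2)) = Add(3, -2) = 1)
Mul(Add(6, Mul(a, 7)), 1211) = Mul(Add(6, Mul(1, 7)), 1211) = Mul(Add(6, 7), 1211) = Mul(13, 1211) = 15743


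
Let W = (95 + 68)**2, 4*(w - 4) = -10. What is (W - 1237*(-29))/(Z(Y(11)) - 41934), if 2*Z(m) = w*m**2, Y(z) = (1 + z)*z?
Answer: -10407/4811 ≈ -2.1632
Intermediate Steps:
w = 3/2 (w = 4 + (1/4)*(-10) = 4 - 5/2 = 3/2 ≈ 1.5000)
W = 26569 (W = 163**2 = 26569)
Y(z) = z*(1 + z)
Z(m) = 3*m**2/4 (Z(m) = (3*m**2/2)/2 = 3*m**2/4)
(W - 1237*(-29))/(Z(Y(11)) - 41934) = (26569 - 1237*(-29))/(3*(11*(1 + 11))**2/4 - 41934) = (26569 + 35873)/(3*(11*12)**2/4 - 41934) = 62442/((3/4)*132**2 - 41934) = 62442/((3/4)*17424 - 41934) = 62442/(13068 - 41934) = 62442/(-28866) = 62442*(-1/28866) = -10407/4811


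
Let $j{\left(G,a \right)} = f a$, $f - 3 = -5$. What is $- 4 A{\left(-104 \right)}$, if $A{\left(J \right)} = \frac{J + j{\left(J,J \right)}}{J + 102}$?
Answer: $208$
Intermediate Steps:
$f = -2$ ($f = 3 - 5 = -2$)
$j{\left(G,a \right)} = - 2 a$
$A{\left(J \right)} = - \frac{J}{102 + J}$ ($A{\left(J \right)} = \frac{J - 2 J}{J + 102} = \frac{\left(-1\right) J}{102 + J} = - \frac{J}{102 + J}$)
$- 4 A{\left(-104 \right)} = - 4 \left(\left(-1\right) \left(-104\right) \frac{1}{102 - 104}\right) = - 4 \left(\left(-1\right) \left(-104\right) \frac{1}{-2}\right) = - 4 \left(\left(-1\right) \left(-104\right) \left(- \frac{1}{2}\right)\right) = \left(-4\right) \left(-52\right) = 208$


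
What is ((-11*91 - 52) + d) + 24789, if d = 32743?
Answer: 56479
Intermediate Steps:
((-11*91 - 52) + d) + 24789 = ((-11*91 - 52) + 32743) + 24789 = ((-1001 - 52) + 32743) + 24789 = (-1053 + 32743) + 24789 = 31690 + 24789 = 56479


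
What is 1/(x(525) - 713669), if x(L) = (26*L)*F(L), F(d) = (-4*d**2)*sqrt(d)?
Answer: 713669/118899985713943801558439 - 75245625000*sqrt(21)/118899985713943801558439 ≈ -2.9001e-12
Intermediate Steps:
F(d) = -4*d**(5/2)
x(L) = -104*L**(7/2) (x(L) = (26*L)*(-4*L**(5/2)) = -104*L**(7/2))
1/(x(525) - 713669) = 1/(-75245625000*sqrt(21) - 713669) = 1/(-713669 - 75245625000*sqrt(21))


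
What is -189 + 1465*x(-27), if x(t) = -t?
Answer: 39366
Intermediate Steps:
-189 + 1465*x(-27) = -189 + 1465*(-1*(-27)) = -189 + 1465*27 = -189 + 39555 = 39366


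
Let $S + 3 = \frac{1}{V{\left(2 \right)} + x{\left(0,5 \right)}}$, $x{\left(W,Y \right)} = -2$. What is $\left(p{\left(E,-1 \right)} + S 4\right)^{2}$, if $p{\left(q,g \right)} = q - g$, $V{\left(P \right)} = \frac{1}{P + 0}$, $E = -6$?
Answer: $\frac{3481}{9} \approx 386.78$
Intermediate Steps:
$V{\left(P \right)} = \frac{1}{P}$
$S = - \frac{11}{3}$ ($S = -3 + \frac{1}{\frac{1}{2} - 2} = -3 + \frac{1}{- \frac{3}{2}} = -3 - \frac{2}{3} = - \frac{11}{3} \approx -3.6667$)
$\left(p{\left(E,-1 \right)} + S 4\right)^{2} = \left(\left(-6 - -1\right) - \frac{44}{3}\right)^{2} = \left(\left(-6 + 1\right) - \frac{44}{3}\right)^{2} = \left(-5 - \frac{44}{3}\right)^{2} = \left(- \frac{59}{3}\right)^{2} = \frac{3481}{9}$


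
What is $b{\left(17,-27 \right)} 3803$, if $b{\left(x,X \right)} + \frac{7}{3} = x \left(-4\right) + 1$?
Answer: $- \frac{791024}{3} \approx -2.6367 \cdot 10^{5}$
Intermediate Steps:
$b{\left(x,X \right)} = - \frac{4}{3} - 4 x$ ($b{\left(x,X \right)} = - \frac{7}{3} + \left(x \left(-4\right) + 1\right) = - \frac{7}{3} - \left(-1 + 4 x\right) = - \frac{4}{3} - 4 x$)
$b{\left(17,-27 \right)} 3803 = \left(- \frac{4}{3} - 68\right) 3803 = \left(- \frac{208}{3}\right) 3803 = - \frac{791024}{3}$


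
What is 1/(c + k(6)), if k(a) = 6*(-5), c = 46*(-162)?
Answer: -1/7482 ≈ -0.00013365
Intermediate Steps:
c = -7452
k(a) = -30
1/(c + k(6)) = 1/(-7452 - 30) = 1/(-7482) = -1/7482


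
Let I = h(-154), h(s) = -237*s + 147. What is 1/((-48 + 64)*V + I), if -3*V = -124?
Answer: 3/111919 ≈ 2.6805e-5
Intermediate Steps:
V = 124/3 (V = -1/3*(-124) = 124/3 ≈ 41.333)
h(s) = 147 - 237*s
I = 36645 (I = 147 - 237*(-154) = 147 + 36498 = 36645)
1/((-48 + 64)*V + I) = 1/((-48 + 64)*(124/3) + 36645) = 1/(16*(124/3) + 36645) = 1/(1984/3 + 36645) = 1/(111919/3) = 3/111919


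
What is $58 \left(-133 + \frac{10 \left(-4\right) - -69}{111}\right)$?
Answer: $- \frac{854572}{111} \approx -7698.8$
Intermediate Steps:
$58 \left(-133 + \frac{10 \left(-4\right) - -69}{111}\right) = 58 \left(-133 + \left(-40 + 69\right) \frac{1}{111}\right) = 58 \left(-133 + 29 \cdot \frac{1}{111}\right) = 58 \left(-133 + \frac{29}{111}\right) = 58 \left(- \frac{14734}{111}\right) = - \frac{854572}{111}$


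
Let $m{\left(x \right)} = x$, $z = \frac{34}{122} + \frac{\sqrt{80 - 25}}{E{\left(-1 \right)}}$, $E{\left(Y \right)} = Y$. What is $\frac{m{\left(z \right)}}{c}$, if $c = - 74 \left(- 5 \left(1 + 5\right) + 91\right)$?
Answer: $- \frac{17}{275354} + \frac{\sqrt{55}}{4514} \approx 0.0015812$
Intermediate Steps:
$z = \frac{17}{61} - \sqrt{55}$ ($z = \frac{34}{122} + \frac{\sqrt{80 - 25}}{-1} = 34 \cdot \frac{1}{122} + \sqrt{55} \left(-1\right) = \frac{17}{61} - \sqrt{55} \approx -7.1375$)
$c = -4514$ ($c = - 74 \left(\left(-5\right) 6 + 91\right) = - 74 \left(-30 + 91\right) = \left(-74\right) 61 = -4514$)
$\frac{m{\left(z \right)}}{c} = \frac{\frac{17}{61} - \sqrt{55}}{-4514} = \left(\frac{17}{61} - \sqrt{55}\right) \left(- \frac{1}{4514}\right) = - \frac{17}{275354} + \frac{\sqrt{55}}{4514}$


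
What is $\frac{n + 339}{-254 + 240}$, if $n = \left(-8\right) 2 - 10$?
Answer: $- \frac{313}{14} \approx -22.357$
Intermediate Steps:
$n = -26$ ($n = -16 - 10 = -26$)
$\frac{n + 339}{-254 + 240} = \frac{-26 + 339}{-254 + 240} = \frac{313}{-14} = 313 \left(- \frac{1}{14}\right) = - \frac{313}{14}$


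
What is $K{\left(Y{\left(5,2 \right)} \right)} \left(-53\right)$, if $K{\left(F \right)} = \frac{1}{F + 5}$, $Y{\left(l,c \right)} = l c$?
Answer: $- \frac{53}{15} \approx -3.5333$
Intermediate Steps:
$Y{\left(l,c \right)} = c l$
$K{\left(F \right)} = \frac{1}{5 + F}$
$K{\left(Y{\left(5,2 \right)} \right)} \left(-53\right) = \frac{1}{5 + 2 \cdot 5} \left(-53\right) = \frac{1}{5 + 10} \left(-53\right) = \frac{1}{15} \left(-53\right) = - \frac{53}{15}$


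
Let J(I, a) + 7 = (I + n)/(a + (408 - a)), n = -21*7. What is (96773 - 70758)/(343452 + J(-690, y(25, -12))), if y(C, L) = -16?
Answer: 3538040/46708241 ≈ 0.075748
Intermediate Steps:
n = -147
J(I, a) = -1001/136 + I/408 (J(I, a) = -7 + (I - 147)/(a + (408 - a)) = -7 + (-147 + I)/408 = -7 + (-147 + I)*(1/408) = -7 + (-49/136 + I/408) = -1001/136 + I/408)
(96773 - 70758)/(343452 + J(-690, y(25, -12))) = (96773 - 70758)/(343452 + (-1001/136 + (1/408)*(-690))) = 26015/(343452 + (-1001/136 - 115/68)) = 26015/(343452 - 1231/136) = 26015/(46708241/136) = 26015*(136/46708241) = 3538040/46708241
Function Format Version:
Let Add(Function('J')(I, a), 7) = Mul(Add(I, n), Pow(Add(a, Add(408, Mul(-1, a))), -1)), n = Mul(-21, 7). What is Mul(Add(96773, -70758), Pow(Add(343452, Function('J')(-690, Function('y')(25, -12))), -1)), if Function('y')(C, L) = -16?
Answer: Rational(3538040, 46708241) ≈ 0.075748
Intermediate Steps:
n = -147
Function('J')(I, a) = Add(Rational(-1001, 136), Mul(Rational(1, 408), I)) (Function('J')(I, a) = Add(-7, Mul(Add(I, -147), Pow(Add(a, Add(408, Mul(-1, a))), -1))) = Add(-7, Mul(Add(-147, I), Pow(408, -1))) = Add(-7, Mul(Add(-147, I), Rational(1, 408))) = Add(-7, Add(Rational(-49, 136), Mul(Rational(1, 408), I))) = Add(Rational(-1001, 136), Mul(Rational(1, 408), I)))
Mul(Add(96773, -70758), Pow(Add(343452, Function('J')(-690, Function('y')(25, -12))), -1)) = Mul(Add(96773, -70758), Pow(Add(343452, Add(Rational(-1001, 136), Mul(Rational(1, 408), -690))), -1)) = Mul(26015, Pow(Add(343452, Add(Rational(-1001, 136), Rational(-115, 68))), -1)) = Mul(26015, Pow(Add(343452, Rational(-1231, 136)), -1)) = Mul(26015, Pow(Rational(46708241, 136), -1)) = Mul(26015, Rational(136, 46708241)) = Rational(3538040, 46708241)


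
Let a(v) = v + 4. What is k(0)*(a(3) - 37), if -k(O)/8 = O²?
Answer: 0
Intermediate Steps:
k(O) = -8*O²
a(v) = 4 + v
k(0)*(a(3) - 37) = (-8*0²)*((4 + 3) - 37) = (-8*0)*(7 - 37) = 0*(-30) = 0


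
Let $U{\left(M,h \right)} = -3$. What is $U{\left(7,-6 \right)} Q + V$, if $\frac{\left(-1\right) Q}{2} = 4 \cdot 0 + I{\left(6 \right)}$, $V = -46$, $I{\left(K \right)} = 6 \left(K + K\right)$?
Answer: $386$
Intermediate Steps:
$I{\left(K \right)} = 12 K$ ($I{\left(K \right)} = 6 \cdot 2 K = 12 K$)
$Q = -144$ ($Q = - 2 \left(4 \cdot 0 + 12 \cdot 6\right) = - 2 \left(0 + 72\right) = \left(-2\right) 72 = -144$)
$U{\left(7,-6 \right)} Q + V = \left(-3\right) \left(-144\right) - 46 = 432 - 46 = 386$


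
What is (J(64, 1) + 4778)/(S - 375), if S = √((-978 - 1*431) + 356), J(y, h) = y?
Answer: -100875/7871 - 2421*I*√13/7871 ≈ -12.816 - 1.109*I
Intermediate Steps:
S = 9*I*√13 (S = √((-978 - 431) + 356) = √(-1409 + 356) = √(-1053) = 9*I*√13 ≈ 32.45*I)
(J(64, 1) + 4778)/(S - 375) = (64 + 4778)/(9*I*√13 - 375) = 4842/(-375 + 9*I*√13)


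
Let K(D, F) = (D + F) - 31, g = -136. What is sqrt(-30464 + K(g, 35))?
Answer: 2*I*sqrt(7649) ≈ 174.92*I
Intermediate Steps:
K(D, F) = -31 + D + F
sqrt(-30464 + K(g, 35)) = sqrt(-30464 + (-31 - 136 + 35)) = sqrt(-30464 - 132) = sqrt(-30596) = 2*I*sqrt(7649)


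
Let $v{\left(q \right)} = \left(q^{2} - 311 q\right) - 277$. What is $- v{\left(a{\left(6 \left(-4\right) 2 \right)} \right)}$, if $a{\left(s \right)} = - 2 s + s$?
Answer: $12901$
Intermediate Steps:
$a{\left(s \right)} = - s$
$v{\left(q \right)} = -277 + q^{2} - 311 q$
$- v{\left(a{\left(6 \left(-4\right) 2 \right)} \right)} = - (-277 + \left(- 6 \left(-4\right) 2\right)^{2} - 311 \left(- 6 \left(-4\right) 2\right)) = - (-277 + \left(- \left(-24\right) 2\right)^{2} - 311 \left(- \left(-24\right) 2\right)) = - (-277 + \left(\left(-1\right) \left(-48\right)\right)^{2} - 311 \left(\left(-1\right) \left(-48\right)\right)) = - (-277 + 48^{2} - 14928) = - (-277 + 2304 - 14928) = \left(-1\right) \left(-12901\right) = 12901$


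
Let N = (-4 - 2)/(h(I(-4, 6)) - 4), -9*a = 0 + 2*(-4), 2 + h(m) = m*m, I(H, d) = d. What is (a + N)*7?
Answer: 217/45 ≈ 4.8222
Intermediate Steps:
h(m) = -2 + m² (h(m) = -2 + m*m = -2 + m²)
a = 8/9 (a = -(0 + 2*(-4))/9 = -(0 - 8)/9 = -⅑*(-8) = 8/9 ≈ 0.88889)
N = -⅕ (N = (-4 - 2)/((-2 + 6²) - 4) = -6/((-2 + 36) - 4) = -6/(34 - 4) = -6/30 = (1/30)*(-6) = -⅕ ≈ -0.20000)
(a + N)*7 = (8/9 - ⅕)*7 = (31/45)*7 = 217/45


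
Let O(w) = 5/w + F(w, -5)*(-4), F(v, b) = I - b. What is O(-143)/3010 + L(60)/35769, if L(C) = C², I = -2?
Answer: 495996517/5132016890 ≈ 0.096648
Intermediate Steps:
F(v, b) = -2 - b
O(w) = -12 + 5/w (O(w) = 5/w + (-2 - 1*(-5))*(-4) = 5/w + (-2 + 5)*(-4) = 5/w + 3*(-4) = 5/w - 12 = -12 + 5/w)
O(-143)/3010 + L(60)/35769 = (-12 + 5/(-143))/3010 + 60²/35769 = (-12 + 5*(-1/143))*(1/3010) + 3600*(1/35769) = (-12 - 5/143)*(1/3010) + 1200/11923 = -1721/143*1/3010 + 1200/11923 = -1721/430430 + 1200/11923 = 495996517/5132016890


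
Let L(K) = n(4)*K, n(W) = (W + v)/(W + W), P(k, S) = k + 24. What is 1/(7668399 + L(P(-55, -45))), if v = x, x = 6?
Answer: 4/30673441 ≈ 1.3041e-7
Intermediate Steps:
P(k, S) = 24 + k
v = 6
n(W) = (6 + W)/(2*W) (n(W) = (W + 6)/(W + W) = (6 + W)/((2*W)) = (6 + W)*(1/(2*W)) = (6 + W)/(2*W))
L(K) = 5*K/4 (L(K) = ((½)*(6 + 4)/4)*K = ((½)*(¼)*10)*K = 5*K/4)
1/(7668399 + L(P(-55, -45))) = 1/(7668399 + 5*(24 - 55)/4) = 1/(7668399 + (5/4)*(-31)) = 1/(7668399 - 155/4) = 1/(30673441/4) = 4/30673441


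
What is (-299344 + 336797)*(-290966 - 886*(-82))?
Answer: -8176514242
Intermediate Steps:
(-299344 + 336797)*(-290966 - 886*(-82)) = 37453*(-290966 + 72652) = 37453*(-218314) = -8176514242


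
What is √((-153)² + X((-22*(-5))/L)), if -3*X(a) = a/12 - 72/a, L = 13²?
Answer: √431499853510/4290 ≈ 153.12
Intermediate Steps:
L = 169
X(a) = 24/a - a/36 (X(a) = -(a/12 - 72/a)/3 = -(-72/a + a/12)/3 = 24/a - a/36)
√((-153)² + X((-22*(-5))/L)) = √((-153)² + (24/((-22*(-5)/169)) - (-22*(-5))/(36*169))) = √(23409 + (24/((110*(1/169))) - 55/(18*169))) = √(23409 + (24/(110/169) - 1/36*110/169)) = √(23409 + (24*(169/110) - 55/3042)) = √(23409 + (2028/55 - 55/3042)) = √(23409 + 6166151/167310) = √(3922725941/167310) = √431499853510/4290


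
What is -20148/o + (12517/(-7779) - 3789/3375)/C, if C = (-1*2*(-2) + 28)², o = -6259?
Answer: 3340829955333/1038693568000 ≈ 3.2164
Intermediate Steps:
C = 1024 (C = (-2*(-2) + 28)² = (4 + 28)² = 32² = 1024)
-20148/o + (12517/(-7779) - 3789/3375)/C = -20148/(-6259) + (12517/(-7779) - 3789/3375)/1024 = -20148*(-1/6259) + (12517*(-1/7779) - 3789*1/3375)*(1/1024) = 20148/6259 + (-12517/7779 - 421/375)*(1/1024) = 20148/6259 - 885426/324125*1/1024 = 20148/6259 - 442713/165952000 = 3340829955333/1038693568000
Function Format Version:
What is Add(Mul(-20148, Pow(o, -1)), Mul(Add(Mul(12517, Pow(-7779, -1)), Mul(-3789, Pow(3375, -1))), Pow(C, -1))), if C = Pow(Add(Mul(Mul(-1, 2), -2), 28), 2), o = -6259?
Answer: Rational(3340829955333, 1038693568000) ≈ 3.2164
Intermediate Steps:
C = 1024 (C = Pow(Add(Mul(-2, -2), 28), 2) = Pow(Add(4, 28), 2) = Pow(32, 2) = 1024)
Add(Mul(-20148, Pow(o, -1)), Mul(Add(Mul(12517, Pow(-7779, -1)), Mul(-3789, Pow(3375, -1))), Pow(C, -1))) = Add(Mul(-20148, Pow(-6259, -1)), Mul(Add(Mul(12517, Pow(-7779, -1)), Mul(-3789, Pow(3375, -1))), Pow(1024, -1))) = Add(Mul(-20148, Rational(-1, 6259)), Mul(Add(Mul(12517, Rational(-1, 7779)), Mul(-3789, Rational(1, 3375))), Rational(1, 1024))) = Add(Rational(20148, 6259), Mul(Add(Rational(-12517, 7779), Rational(-421, 375)), Rational(1, 1024))) = Add(Rational(20148, 6259), Mul(Rational(-885426, 324125), Rational(1, 1024))) = Add(Rational(20148, 6259), Rational(-442713, 165952000)) = Rational(3340829955333, 1038693568000)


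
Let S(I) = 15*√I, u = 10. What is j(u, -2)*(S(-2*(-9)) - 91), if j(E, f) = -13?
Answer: 1183 - 585*√2 ≈ 355.69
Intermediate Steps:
j(u, -2)*(S(-2*(-9)) - 91) = -13*(15*√(-2*(-9)) - 91) = -13*(15*√18 - 91) = -13*(15*(3*√2) - 91) = -13*(45*√2 - 91) = -13*(-91 + 45*√2) = 1183 - 585*√2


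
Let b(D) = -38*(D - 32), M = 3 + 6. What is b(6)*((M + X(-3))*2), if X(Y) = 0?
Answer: 17784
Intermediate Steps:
M = 9
b(D) = 1216 - 38*D (b(D) = -38*(-32 + D) = 1216 - 38*D)
b(6)*((M + X(-3))*2) = (1216 - 38*6)*((9 + 0)*2) = (1216 - 228)*(9*2) = 988*18 = 17784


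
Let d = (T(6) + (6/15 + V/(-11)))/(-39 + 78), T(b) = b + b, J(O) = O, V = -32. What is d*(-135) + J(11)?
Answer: -6005/143 ≈ -41.993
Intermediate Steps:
T(b) = 2*b
d = 842/2145 (d = (2*6 + (6/15 - 32/(-11)))/(-39 + 78) = (12 + (6*(1/15) - 32*(-1/11)))/39 = (12 + (⅖ + 32/11))*(1/39) = (12 + 182/55)*(1/39) = (842/55)*(1/39) = 842/2145 ≈ 0.39254)
d*(-135) + J(11) = (842/2145)*(-135) + 11 = -7578/143 + 11 = -6005/143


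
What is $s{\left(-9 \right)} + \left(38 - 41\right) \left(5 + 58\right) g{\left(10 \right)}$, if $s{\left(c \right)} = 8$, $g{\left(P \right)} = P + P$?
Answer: $-3772$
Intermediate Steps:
$g{\left(P \right)} = 2 P$
$s{\left(-9 \right)} + \left(38 - 41\right) \left(5 + 58\right) g{\left(10 \right)} = 8 + \left(38 - 41\right) \left(5 + 58\right) 2 \cdot 10 = 8 + \left(-3\right) 63 \cdot 20 = 8 - 3780 = -3772$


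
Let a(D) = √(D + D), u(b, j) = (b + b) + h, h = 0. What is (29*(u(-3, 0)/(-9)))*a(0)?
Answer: 0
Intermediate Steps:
u(b, j) = 2*b (u(b, j) = (b + b) + 0 = 2*b + 0 = 2*b)
a(D) = √2*√D (a(D) = √(2*D) = √2*√D)
(29*(u(-3, 0)/(-9)))*a(0) = (29*((2*(-3))/(-9)))*(√2*√0) = (29*(-6*(-⅑)))*(√2*0) = (29*(⅔))*0 = (58/3)*0 = 0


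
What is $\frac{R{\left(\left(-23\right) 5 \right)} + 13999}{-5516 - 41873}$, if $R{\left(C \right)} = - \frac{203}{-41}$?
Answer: $- \frac{574162}{1942949} \approx -0.29551$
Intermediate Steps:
$R{\left(C \right)} = \frac{203}{41}$ ($R{\left(C \right)} = \left(-203\right) \left(- \frac{1}{41}\right) = \frac{203}{41}$)
$\frac{R{\left(\left(-23\right) 5 \right)} + 13999}{-5516 - 41873} = \frac{\frac{203}{41} + 13999}{-5516 - 41873} = \frac{574162}{41 \left(-47389\right)} = \frac{574162}{41} \left(- \frac{1}{47389}\right) = - \frac{574162}{1942949}$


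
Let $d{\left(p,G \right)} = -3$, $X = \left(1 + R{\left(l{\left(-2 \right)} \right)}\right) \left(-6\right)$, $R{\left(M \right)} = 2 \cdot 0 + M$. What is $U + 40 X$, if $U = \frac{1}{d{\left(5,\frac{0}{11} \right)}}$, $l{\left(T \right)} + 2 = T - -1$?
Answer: $\frac{1439}{3} \approx 479.67$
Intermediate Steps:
$l{\left(T \right)} = -1 + T$ ($l{\left(T \right)} = -2 + \left(T - -1\right) = -2 + \left(T + 1\right) = -2 + \left(1 + T\right) = -1 + T$)
$R{\left(M \right)} = M$ ($R{\left(M \right)} = 0 + M = M$)
$X = 12$ ($X = \left(1 - 3\right) \left(-6\right) = \left(-2\right) \left(-6\right) = 12$)
$U = - \frac{1}{3}$ ($U = \frac{1}{-3} = - \frac{1}{3} \approx -0.33333$)
$U + 40 X = - \frac{1}{3} + 40 \cdot 12 = - \frac{1}{3} + 480 = \frac{1439}{3}$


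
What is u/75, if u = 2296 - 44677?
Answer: -14127/25 ≈ -565.08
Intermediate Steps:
u = -42381
u/75 = -42381/75 = (1/75)*(-42381) = -14127/25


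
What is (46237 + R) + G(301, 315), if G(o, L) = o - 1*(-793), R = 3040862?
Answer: 3088193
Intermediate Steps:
G(o, L) = 793 + o (G(o, L) = o + 793 = 793 + o)
(46237 + R) + G(301, 315) = (46237 + 3040862) + (793 + 301) = 3087099 + 1094 = 3088193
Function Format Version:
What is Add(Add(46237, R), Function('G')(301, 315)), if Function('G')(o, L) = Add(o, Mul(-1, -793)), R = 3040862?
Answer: 3088193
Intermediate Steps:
Function('G')(o, L) = Add(793, o) (Function('G')(o, L) = Add(o, 793) = Add(793, o))
Add(Add(46237, R), Function('G')(301, 315)) = Add(Add(46237, 3040862), Add(793, 301)) = Add(3087099, 1094) = 3088193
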